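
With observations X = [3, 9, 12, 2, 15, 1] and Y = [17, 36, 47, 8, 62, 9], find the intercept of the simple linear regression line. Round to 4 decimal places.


First find the slope: b1 = 3.7706.
Means: xbar = 7.0000, ybar = 29.8333.
b0 = ybar - b1 * xbar = 29.8333 - 3.7706 * 7.0000 = 3.4392.

3.4392


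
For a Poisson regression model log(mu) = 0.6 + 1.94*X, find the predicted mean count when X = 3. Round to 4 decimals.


Compute eta = 0.6 + 1.94 * 3 = 6.4200.
Apply inverse link: mu = e^6.4200 = 614.0031.

614.0031


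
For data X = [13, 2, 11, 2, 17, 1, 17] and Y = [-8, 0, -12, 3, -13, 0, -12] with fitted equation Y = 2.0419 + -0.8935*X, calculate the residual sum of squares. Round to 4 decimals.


Compute predicted values, then residuals = yi - yhat_i.
Residuals: [1.5736, -0.2549, -4.2134, 2.7451, 0.1476, -1.1484, 1.1476].
SSres = sum(residual^2) = 30.4871.

30.4871


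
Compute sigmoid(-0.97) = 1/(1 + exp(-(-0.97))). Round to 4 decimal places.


exp(0.9700) = 2.6379.
1 + exp(-z) = 3.6379.
sigmoid = 1/3.6379 = 0.2749.

0.2749


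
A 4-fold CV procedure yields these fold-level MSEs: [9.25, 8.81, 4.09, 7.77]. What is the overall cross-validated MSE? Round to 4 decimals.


Add all fold MSEs: 29.9200.
Divide by k = 4: 29.9200/4 = 7.4800.

7.4800


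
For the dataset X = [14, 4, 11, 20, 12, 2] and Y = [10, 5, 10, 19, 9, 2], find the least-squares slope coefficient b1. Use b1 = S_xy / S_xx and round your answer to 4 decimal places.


Calculate xbar = 10.5000, ybar = 9.1667.
S_xx = 219.5000, S_xy = 184.5000.
Using b1 = S_xy / S_xx = 184.5000 / 219.5000, we get b1 = 0.8405.

0.8405


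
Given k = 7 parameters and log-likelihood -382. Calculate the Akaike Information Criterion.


AIC = 2*7 - 2*(-382).
= 14 + 764 = 778.

778


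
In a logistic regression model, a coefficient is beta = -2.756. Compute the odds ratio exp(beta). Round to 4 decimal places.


exp(-2.756) = 0.0635.
So the odds ratio is 0.0635.

0.0635


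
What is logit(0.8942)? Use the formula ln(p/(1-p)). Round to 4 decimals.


The odds are p/(1-p) = 0.8942 / 0.1058 = 8.4518.
logit(p) = ln(8.4518) = 2.1344.

2.1344


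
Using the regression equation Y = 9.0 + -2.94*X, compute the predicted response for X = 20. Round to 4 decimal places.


Plug X = 20 into Y = 9.0 + -2.94*X:
Y = 9.0 + -58.8000 = -49.8000.

-49.8000


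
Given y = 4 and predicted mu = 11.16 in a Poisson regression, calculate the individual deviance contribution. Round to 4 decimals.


y/mu = 4/11.16 = 0.358423 (approx.), and ln(4/11.16) = -1.026042.
y * ln(y/mu) = 4 * -1.026042 = -4.104168.
y - mu = -7.16.
D = 2 * (-4.104168 - -7.16) = 6.111664, which rounds to 6.1117.

6.1117


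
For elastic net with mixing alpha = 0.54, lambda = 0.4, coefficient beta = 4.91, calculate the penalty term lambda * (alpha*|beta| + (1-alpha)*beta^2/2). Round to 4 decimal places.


L1 component = 0.54 * |4.91| = 2.6514.
L2 component = 0.46 * 4.91^2 / 2 = 5.5449.
Penalty = 0.4 * (2.6514 + 5.5449) = 0.4 * 8.1963 = 3.2785.

3.2785


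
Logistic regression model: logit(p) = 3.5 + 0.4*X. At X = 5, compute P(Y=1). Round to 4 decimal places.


Linear predictor: z = 3.5 + 0.4 * 5 = 5.5000.
P = 1/(1 + exp(-5.5000)) = 1/(1 + 0.0041) = 0.9959.

0.9959


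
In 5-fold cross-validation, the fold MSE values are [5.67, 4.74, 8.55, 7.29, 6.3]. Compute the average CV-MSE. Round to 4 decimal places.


Total MSE across folds = 32.5500.
CV-MSE = 32.5500/5 = 6.5100.

6.5100


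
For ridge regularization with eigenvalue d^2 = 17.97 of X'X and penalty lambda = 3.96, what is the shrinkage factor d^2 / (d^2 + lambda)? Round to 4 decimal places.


Denominator = d^2 + lambda = 17.97 + 3.96 = 21.9300.
Shrinkage = 17.97 / 21.9300 = 0.8194.

0.8194


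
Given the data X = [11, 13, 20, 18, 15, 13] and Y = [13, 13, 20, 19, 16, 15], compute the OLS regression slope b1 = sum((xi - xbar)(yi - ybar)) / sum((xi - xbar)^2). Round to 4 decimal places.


The sample means are xbar = 15.0000 and ybar = 16.0000.
Compute S_xx = 58.0000 and S_xy = 49.0000.
Slope b1 = S_xy / S_xx = 49.0000 / 58.0000 = 0.8448.

0.8448


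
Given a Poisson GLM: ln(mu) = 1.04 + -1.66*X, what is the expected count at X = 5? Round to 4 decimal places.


eta = 1.04 + -1.66 * 5 = -7.2600.
mu = exp(-7.2600) = 0.0007.

0.0007


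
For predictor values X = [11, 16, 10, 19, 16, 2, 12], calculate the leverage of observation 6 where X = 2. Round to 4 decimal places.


Mean of X: xbar = 12.2857.
SXX = 185.4286.
For X = 2: h = 1/7 + (2 - 12.2857)^2/185.4286 = 0.7134.

0.7134


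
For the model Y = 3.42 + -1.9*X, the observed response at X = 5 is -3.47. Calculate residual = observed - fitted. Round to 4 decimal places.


Predicted = 3.42 + -1.9 * 5 = -6.0800.
Residual = -3.47 - -6.0800 = 2.6100.

2.6100


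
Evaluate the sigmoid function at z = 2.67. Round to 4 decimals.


First, exp(-2.6700) = 0.0693.
Then sigma(z) = 1/(1 + 0.0693) = 0.9352.

0.9352


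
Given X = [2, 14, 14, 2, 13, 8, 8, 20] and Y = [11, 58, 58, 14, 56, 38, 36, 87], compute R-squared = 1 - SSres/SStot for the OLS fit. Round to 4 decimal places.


Fit the OLS line: b0 = 4.1860, b1 = 4.0063.
SSres = 25.4889.
SStot = 4469.5000.
R^2 = 1 - 25.4889/4469.5000 = 0.9943.

0.9943


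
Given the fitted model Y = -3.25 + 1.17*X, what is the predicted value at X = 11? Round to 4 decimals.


Predicted value:
Y = -3.25 + (1.17)(11) = -3.25 + 12.8700 = 9.6200.

9.6200


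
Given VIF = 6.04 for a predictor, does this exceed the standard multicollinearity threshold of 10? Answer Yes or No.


The threshold is 10.
VIF = 6.04 is < 10.
Multicollinearity indication: No.

No


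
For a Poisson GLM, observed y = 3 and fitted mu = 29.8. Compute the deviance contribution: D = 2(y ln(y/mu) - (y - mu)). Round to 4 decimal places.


First: ln(3/29.8) = -2.295896.
Then: 3 * -2.295896 = -6.887688.
y - mu = 3 - 29.8 = -26.8.
D = 2(-6.887688 - -26.8) = 39.824624, which rounds to 39.8246.

39.8246


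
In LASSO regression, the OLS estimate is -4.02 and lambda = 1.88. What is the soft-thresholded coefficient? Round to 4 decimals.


|beta_OLS| = 4.02.
lambda = 1.88.
Since |beta| > lambda, coefficient = sign(beta)*(|beta| - lambda) = -2.1400.
Result = -2.1400.

-2.1400


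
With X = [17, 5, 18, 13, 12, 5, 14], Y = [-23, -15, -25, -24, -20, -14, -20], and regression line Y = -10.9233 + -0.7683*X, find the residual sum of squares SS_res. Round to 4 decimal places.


Compute predicted values, then residuals = yi - yhat_i.
Residuals: [0.9844, -0.2352, -0.2473, -3.0888, 0.1429, 0.7648, 1.6795].
SSres = sum(residual^2) = 14.0523.

14.0523


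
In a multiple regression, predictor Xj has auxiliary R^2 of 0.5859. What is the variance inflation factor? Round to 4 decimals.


Using VIF = 1/(1 - R^2_j):
1 - 0.5859 = 0.4141.
VIF = 2.4149.

2.4149


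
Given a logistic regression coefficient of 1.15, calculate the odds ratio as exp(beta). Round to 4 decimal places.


The odds ratio is computed as:
OR = e^(1.15) = 3.1582.

3.1582


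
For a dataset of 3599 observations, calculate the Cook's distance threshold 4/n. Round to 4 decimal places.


The threshold is 4/n.
4/3599 = 0.0011.

0.0011


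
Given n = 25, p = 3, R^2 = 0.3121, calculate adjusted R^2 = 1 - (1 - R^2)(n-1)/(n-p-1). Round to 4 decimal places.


Plug in: Adj R^2 = 1 - (1 - 0.3121) * 24/21.
= 1 - 0.6879 * 24/21
= 1 - 16.5096 / 21
= 1 - 0.7862 = 0.2138.

0.2138


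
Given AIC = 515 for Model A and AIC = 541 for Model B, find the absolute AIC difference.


Absolute difference = |515 - 541| = 26.
The model with lower AIC (A) is preferred.

26


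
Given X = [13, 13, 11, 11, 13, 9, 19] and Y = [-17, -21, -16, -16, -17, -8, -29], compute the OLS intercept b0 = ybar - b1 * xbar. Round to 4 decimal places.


Compute b1 = -1.9087 from the OLS formula.
With xbar = 12.7143 and ybar = -17.7143, the intercept is:
b0 = -17.7143 - -1.9087 * 12.7143 = 6.5529.

6.5529


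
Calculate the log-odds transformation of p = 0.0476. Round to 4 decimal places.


The odds are p/(1-p) = 0.0476 / 0.9524 = 0.0500.
logit(p) = ln(0.0500) = -2.9962.

-2.9962


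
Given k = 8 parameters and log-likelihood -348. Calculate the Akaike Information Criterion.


AIC = 2k - 2*loglik = 2(8) - 2(-348).
= 16 + 696 = 712.

712


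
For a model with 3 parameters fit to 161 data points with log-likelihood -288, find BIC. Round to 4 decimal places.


ln(161) = 5.081404.
k * ln(n) = 3 * 5.081404 = 15.244212.
-2L = 576.
BIC = 15.244212 + 576 = 591.244212, which rounds to 591.2442.

591.2442


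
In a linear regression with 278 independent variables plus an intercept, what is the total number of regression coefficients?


Total coefficients = number of predictors + 1 (for the intercept).
= 278 + 1 = 279.

279


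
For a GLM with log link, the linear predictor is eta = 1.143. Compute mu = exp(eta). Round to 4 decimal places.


Apply the inverse link:
mu = e^1.143 = 3.1362.

3.1362


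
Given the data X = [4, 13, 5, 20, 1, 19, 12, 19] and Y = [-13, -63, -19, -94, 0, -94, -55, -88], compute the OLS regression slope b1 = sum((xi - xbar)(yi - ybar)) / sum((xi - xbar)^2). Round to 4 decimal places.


Calculate xbar = 11.6250, ybar = -53.2500.
S_xx = 395.8750, S_xy = -2011.7500.
Using b1 = S_xy / S_xx = -2011.7500 / 395.8750, we get b1 = -5.0818.

-5.0818


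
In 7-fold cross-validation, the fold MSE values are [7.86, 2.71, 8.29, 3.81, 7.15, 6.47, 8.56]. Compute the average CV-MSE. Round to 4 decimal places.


Total MSE across folds = 44.8500.
CV-MSE = 44.8500/7 = 6.4071.

6.4071


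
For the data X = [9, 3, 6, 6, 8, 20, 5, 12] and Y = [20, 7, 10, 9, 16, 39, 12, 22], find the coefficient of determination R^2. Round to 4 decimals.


Fit the OLS line: b0 = 0.3640, b1 = 1.9143.
SSres = 24.4078.
SStot = 756.8750.
R^2 = 1 - 24.4078/756.8750 = 0.9678.

0.9678


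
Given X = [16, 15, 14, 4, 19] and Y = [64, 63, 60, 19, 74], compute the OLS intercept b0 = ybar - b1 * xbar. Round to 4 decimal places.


First find the slope: b1 = 3.7384.
Means: xbar = 13.6000, ybar = 56.0000.
b0 = ybar - b1 * xbar = 56.0000 - 3.7384 * 13.6000 = 5.1579.

5.1579


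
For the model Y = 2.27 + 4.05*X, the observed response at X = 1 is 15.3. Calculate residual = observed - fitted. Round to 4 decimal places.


Fitted value at X = 1 is yhat = 2.27 + 4.05*1 = 6.3200.
Residual = 15.3 - 6.3200 = 8.9800.

8.9800


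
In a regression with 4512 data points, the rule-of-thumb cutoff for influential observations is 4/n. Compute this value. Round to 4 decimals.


Cook's distance cutoff = 4/n = 4/4512.
= 0.0009.

0.0009


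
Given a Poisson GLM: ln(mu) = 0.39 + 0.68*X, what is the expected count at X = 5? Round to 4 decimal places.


eta = 0.39 + 0.68 * 5 = 3.7900.
mu = exp(3.7900) = 44.2564.

44.2564


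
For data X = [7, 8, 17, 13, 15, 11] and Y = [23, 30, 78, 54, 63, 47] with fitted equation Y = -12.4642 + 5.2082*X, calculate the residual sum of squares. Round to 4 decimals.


Predicted values from Y = -12.4642 + 5.2082*X.
Residuals: [-0.9932, 0.7986, 1.9248, -1.2424, -2.6588, 2.1740].
SSres = 18.6681.

18.6681


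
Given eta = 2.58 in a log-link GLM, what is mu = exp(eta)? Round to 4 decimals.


mu = exp(eta) = exp(2.58).
= 13.1971.

13.1971


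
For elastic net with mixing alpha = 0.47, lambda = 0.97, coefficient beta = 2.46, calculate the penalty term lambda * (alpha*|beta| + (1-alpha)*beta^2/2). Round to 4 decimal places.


alpha * |beta| = 0.47 * 2.46 = 1.1562.
(1-alpha) * beta^2/2 = 0.53 * 6.0516/2 = 1.6037.
Total = 0.97 * (1.1562 + 1.6037) = 2.6771.

2.6771


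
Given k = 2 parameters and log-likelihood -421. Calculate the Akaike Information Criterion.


AIC = 2*2 - 2*(-421).
= 4 + 842 = 846.

846


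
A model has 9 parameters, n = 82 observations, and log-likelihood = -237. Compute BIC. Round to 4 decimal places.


k * ln(n) = 9 * ln(82) = 9 * 4.406719 = 39.660471.
-2 * loglik = -2 * (-237) = 474.
BIC = 39.660471 + 474 = 513.660471, which rounds to 513.6605.

513.6605


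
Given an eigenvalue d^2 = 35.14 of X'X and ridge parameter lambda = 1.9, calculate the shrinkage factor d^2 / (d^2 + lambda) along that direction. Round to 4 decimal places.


Compute the denominator: 35.14 + 1.9 = 37.0400.
Shrinkage factor = 35.14 / 37.0400 = 0.9487.

0.9487


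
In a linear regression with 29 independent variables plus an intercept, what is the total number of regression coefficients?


Total coefficients = number of predictors + 1 (for the intercept).
= 29 + 1 = 30.

30


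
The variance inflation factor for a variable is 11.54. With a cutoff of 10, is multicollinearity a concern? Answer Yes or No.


Check: VIF = 11.54 vs threshold = 10.
Since 11.54 >= 10, the answer is Yes.

Yes


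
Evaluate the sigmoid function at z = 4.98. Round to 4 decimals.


First, exp(-4.9800) = 0.0069.
Then sigma(z) = 1/(1 + 0.0069) = 0.9932.

0.9932


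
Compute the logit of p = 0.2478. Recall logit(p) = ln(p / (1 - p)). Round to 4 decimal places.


1 - p = 0.7522.
p/(1-p) = 0.3294.
logit = ln(0.3294) = -1.1104.

-1.1104


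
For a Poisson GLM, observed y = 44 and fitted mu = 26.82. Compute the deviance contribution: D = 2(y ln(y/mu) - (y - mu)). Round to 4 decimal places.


First: ln(44/26.82) = 0.495042.
Then: 44 * 0.495042 = 21.781848.
y - mu = 44 - 26.82 = 17.18.
D = 2(21.781848 - 17.18) = 9.203696, which rounds to 9.2037.

9.2037


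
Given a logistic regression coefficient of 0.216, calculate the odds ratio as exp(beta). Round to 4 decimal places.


exp(0.216) = 1.2411.
So the odds ratio is 1.2411.

1.2411


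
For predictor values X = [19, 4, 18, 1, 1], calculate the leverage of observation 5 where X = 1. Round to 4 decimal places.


n = 5, xbar = 8.6000.
SXX = sum((xi - xbar)^2) = 333.2000.
h = 1/5 + (1 - 8.6000)^2 / 333.2000 = 0.3733.

0.3733


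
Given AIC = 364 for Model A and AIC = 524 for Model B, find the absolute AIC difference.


Compute |364 - 524| = 160.
Model A has the smaller AIC.

160


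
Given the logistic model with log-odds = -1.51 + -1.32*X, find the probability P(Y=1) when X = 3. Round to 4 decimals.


Linear predictor: z = -1.51 + -1.32 * 3 = -5.4700.
P = 1/(1 + exp(5.4700)) = 1/(1 + 237.4602) = 0.0042.

0.0042


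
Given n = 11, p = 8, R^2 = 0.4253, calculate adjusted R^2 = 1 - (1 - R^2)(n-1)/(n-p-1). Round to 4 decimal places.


Plug in: Adj R^2 = 1 - (1 - 0.4253) * 10/2.
= 1 - 0.5747 * 10/2
= 1 - 5.7470 / 2
= 1 - 2.8735 = -1.8735.

-1.8735


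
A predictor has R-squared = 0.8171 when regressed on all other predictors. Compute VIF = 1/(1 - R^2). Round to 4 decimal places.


Denominator: 1 - 0.8171 = 0.1829.
VIF = 1 / 0.1829 = 5.4675.

5.4675


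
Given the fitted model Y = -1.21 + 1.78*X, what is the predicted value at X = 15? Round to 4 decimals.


Predicted value:
Y = -1.21 + (1.78)(15) = -1.21 + 26.7000 = 25.4900.

25.4900


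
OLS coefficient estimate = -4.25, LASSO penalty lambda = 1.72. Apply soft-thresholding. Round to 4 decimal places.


|beta_OLS| = 4.25.
lambda = 1.72.
Since |beta| > lambda, coefficient = sign(beta)*(|beta| - lambda) = -2.5300.
Result = -2.5300.

-2.5300


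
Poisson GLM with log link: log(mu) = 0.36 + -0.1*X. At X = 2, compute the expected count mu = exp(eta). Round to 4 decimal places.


eta = 0.36 + -0.1 * 2 = 0.1600.
mu = exp(0.1600) = 1.1735.

1.1735


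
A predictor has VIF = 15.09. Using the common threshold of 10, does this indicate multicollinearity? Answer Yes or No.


Compare VIF = 15.09 to the threshold of 10.
15.09 >= 10, so the answer is Yes.

Yes


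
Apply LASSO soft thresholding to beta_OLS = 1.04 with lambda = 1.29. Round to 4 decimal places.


|beta_OLS| = 1.04.
lambda = 1.29.
Since |beta| <= lambda, the coefficient is set to 0.
Result = 0.0000.

0.0000


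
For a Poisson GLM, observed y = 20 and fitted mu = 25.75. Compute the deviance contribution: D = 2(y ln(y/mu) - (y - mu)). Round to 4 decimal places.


Compute y*ln(y/mu) = 20*ln(20/25.75) = 20*-0.252702 = -5.054040.
y - mu = -5.75.
D = 2*(-5.054040 - (-5.75)) = 1.391920, which rounds to 1.3919.

1.3919


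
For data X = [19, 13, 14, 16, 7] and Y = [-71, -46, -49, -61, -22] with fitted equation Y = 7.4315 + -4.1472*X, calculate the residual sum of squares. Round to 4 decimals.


For each point, residual = actual - predicted.
Residuals: [0.3653, 0.4821, 1.6293, -2.0763, -0.4011].
Sum of squared residuals = 7.4924.

7.4924


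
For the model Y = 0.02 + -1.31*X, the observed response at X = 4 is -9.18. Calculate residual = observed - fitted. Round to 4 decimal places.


Fitted value at X = 4 is yhat = 0.02 + -1.31*4 = -5.2200.
Residual = -9.18 - -5.2200 = -3.9600.

-3.9600


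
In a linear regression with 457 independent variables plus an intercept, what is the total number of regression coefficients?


Including the intercept, the model has 457 predictor coefficients + 1 intercept.
Total = 458.

458


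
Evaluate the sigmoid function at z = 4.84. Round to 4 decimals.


First, exp(-4.8400) = 0.0079.
Then sigma(z) = 1/(1 + 0.0079) = 0.9922.

0.9922


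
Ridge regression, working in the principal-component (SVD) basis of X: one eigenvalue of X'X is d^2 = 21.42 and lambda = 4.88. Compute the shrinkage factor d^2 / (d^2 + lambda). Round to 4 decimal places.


Denominator = d^2 + lambda = 21.42 + 4.88 = 26.3000.
Shrinkage = 21.42 / 26.3000 = 0.8144.

0.8144


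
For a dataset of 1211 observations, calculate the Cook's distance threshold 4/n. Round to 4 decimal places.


Using the rule of thumb:
Threshold = 4 / 1211 = 0.0033.

0.0033


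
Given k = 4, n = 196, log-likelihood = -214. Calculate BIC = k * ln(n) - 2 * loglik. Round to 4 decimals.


ln(196) = 5.278115.
k * ln(n) = 4 * 5.278115 = 21.112460.
-2L = 428.
BIC = 21.112460 + 428 = 449.112460, which rounds to 449.1125.

449.1125


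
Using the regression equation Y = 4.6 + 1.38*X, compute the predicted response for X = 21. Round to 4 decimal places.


Predicted value:
Y = 4.6 + (1.38)(21) = 4.6 + 28.9800 = 33.5800.

33.5800


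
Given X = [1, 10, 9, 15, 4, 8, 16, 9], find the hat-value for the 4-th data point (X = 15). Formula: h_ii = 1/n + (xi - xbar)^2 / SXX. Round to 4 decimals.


Mean of X: xbar = 9.0000.
SXX = 176.0000.
For X = 15: h = 1/8 + (15 - 9.0000)^2/176.0000 = 0.3295.

0.3295


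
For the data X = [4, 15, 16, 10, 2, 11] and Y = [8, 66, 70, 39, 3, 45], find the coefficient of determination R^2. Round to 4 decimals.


Fit the OLS line: b0 = -9.4339, b1 = 4.9587.
SSres = 14.5579.
SStot = 3981.5000.
R^2 = 1 - 14.5579/3981.5000 = 0.9963.

0.9963


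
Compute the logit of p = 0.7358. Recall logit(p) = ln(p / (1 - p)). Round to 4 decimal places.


The odds are p/(1-p) = 0.7358 / 0.2642 = 2.7850.
logit(p) = ln(2.7850) = 1.0243.

1.0243


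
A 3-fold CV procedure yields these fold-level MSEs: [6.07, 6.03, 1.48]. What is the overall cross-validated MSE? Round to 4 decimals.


Total MSE across folds = 13.5800.
CV-MSE = 13.5800/3 = 4.5267.

4.5267


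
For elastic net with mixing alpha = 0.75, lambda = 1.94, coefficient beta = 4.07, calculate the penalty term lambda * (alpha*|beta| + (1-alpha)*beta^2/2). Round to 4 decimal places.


alpha * |beta| = 0.75 * 4.07 = 3.0525.
(1-alpha) * beta^2/2 = 0.25 * 16.5649/2 = 2.0706.
Total = 1.94 * (3.0525 + 2.0706) = 9.9388.

9.9388


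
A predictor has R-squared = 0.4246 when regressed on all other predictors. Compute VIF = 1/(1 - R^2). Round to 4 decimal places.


VIF = 1 / (1 - 0.4246).
= 1 / 0.5754 = 1.7379.

1.7379


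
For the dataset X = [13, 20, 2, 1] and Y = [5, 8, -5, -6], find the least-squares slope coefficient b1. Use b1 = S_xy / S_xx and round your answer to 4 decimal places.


Calculate xbar = 9.0000, ybar = 0.5000.
S_xx = 250.0000, S_xy = 191.0000.
Using b1 = S_xy / S_xx = 191.0000 / 250.0000, we get b1 = 0.7640.

0.7640


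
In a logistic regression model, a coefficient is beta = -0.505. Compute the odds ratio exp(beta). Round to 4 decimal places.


Odds ratio = exp(beta) = exp(-0.505).
= 0.6035.

0.6035


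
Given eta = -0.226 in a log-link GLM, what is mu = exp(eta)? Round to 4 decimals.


The inverse log link gives:
mu = exp(-0.226) = 0.7977.

0.7977


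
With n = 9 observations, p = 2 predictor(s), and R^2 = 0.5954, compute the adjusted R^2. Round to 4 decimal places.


Plug in: Adj R^2 = 1 - (1 - 0.5954) * 8/6.
= 1 - 0.4046 * 8/6
= 1 - 3.2368 / 6
= 1 - 0.5395 = 0.4605.

0.4605


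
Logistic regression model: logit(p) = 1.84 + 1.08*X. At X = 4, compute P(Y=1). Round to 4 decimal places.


Linear predictor: z = 1.84 + 1.08 * 4 = 6.1600.
P = 1/(1 + exp(-6.1600)) = 1/(1 + 0.0021) = 0.9979.

0.9979


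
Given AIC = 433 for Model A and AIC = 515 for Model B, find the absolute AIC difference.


|AIC_A - AIC_B| = |433 - 515| = 82.
Model A is preferred (lower AIC).

82


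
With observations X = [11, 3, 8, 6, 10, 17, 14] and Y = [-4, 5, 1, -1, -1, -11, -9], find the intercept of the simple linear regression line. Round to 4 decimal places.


First find the slope: b1 = -1.1335.
Means: xbar = 9.8571, ybar = -2.8571.
b0 = ybar - b1 * xbar = -2.8571 - -1.1335 * 9.8571 = 8.3157.

8.3157


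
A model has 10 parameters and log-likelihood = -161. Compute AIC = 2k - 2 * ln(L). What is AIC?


AIC = 2k - 2*loglik = 2(10) - 2(-161).
= 20 + 322 = 342.

342


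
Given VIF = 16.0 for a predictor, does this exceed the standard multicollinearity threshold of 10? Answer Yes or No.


Compare VIF = 16.0 to the threshold of 10.
16.0 >= 10, so the answer is Yes.

Yes


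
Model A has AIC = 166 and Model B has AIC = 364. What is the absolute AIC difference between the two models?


Compute |166 - 364| = 198.
Model A has the smaller AIC.

198


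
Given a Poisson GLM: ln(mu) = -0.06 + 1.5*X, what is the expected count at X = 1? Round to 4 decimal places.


eta = -0.06 + 1.5 * 1 = 1.4400.
mu = exp(1.4400) = 4.2207.

4.2207


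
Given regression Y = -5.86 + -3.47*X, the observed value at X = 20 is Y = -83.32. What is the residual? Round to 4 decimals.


Predicted = -5.86 + -3.47 * 20 = -75.2600.
Residual = -83.32 - -75.2600 = -8.0600.

-8.0600


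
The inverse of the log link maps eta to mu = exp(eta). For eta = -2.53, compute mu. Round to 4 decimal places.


mu = exp(eta) = exp(-2.53).
= 0.0797.

0.0797


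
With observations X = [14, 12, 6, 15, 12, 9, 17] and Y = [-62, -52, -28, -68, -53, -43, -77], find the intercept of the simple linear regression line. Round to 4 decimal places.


Compute b1 = -4.3603 from the OLS formula.
With xbar = 12.1429 and ybar = -54.7143, the intercept is:
b0 = -54.7143 - -4.3603 * 12.1429 = -1.7672.

-1.7672


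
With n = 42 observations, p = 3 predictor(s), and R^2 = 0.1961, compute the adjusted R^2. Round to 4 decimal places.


Adjusted R^2 = 1 - (1 - R^2) * (n-1)/(n-p-1).
(1 - R^2) = 0.8039.
(n-1)/(n-p-1) = 41/38.
(1 - R^2) * (n-1) = 0.8039 * 41 = 32.9599.
Divide by (n-p-1): 32.9599 / 38 = 0.8674.
Adj R^2 = 1 - 0.8674 = 0.1326.

0.1326


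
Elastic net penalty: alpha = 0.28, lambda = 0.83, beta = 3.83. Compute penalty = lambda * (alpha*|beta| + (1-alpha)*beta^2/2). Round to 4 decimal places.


alpha * |beta| = 0.28 * 3.83 = 1.0724.
(1-alpha) * beta^2/2 = 0.72 * 14.6689/2 = 5.2808.
Total = 0.83 * (1.0724 + 5.2808) = 5.2732.

5.2732


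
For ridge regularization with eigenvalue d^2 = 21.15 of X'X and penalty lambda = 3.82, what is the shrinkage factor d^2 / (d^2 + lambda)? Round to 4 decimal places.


d^2 + lambda = 21.15 + 3.82 = 24.9700.
Shrinkage factor = 21.15/24.9700 = 0.8470.

0.8470


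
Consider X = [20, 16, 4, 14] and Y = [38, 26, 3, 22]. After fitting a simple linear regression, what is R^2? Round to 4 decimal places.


Fit the OLS line: b0 = -6.3525, b1 = 2.1187.
SSres = 8.7914.
SStot = 632.7500.
R^2 = 1 - 8.7914/632.7500 = 0.9861.

0.9861


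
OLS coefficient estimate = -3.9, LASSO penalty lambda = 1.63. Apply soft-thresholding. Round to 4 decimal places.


Absolute value: |-3.9| = 3.9.
Compare to lambda = 1.63.
Since |beta| > lambda, coefficient = sign(beta)*(|beta| - lambda) = -2.2700.

-2.2700


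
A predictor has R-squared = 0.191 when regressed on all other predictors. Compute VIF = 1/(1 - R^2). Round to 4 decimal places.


Denominator: 1 - 0.191 = 0.809.
VIF = 1 / 0.809 = 1.2361.

1.2361


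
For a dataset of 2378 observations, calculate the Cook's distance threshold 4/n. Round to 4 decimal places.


Using the rule of thumb:
Threshold = 4 / 2378 = 0.0017.

0.0017


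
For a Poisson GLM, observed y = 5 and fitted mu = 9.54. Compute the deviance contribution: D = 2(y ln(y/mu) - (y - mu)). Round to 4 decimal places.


y/mu = 5/9.54 = 0.524109 (approx.), and ln(5/9.54) = -0.646056.
y * ln(y/mu) = 5 * -0.646056 = -3.230280.
y - mu = -4.54.
D = 2 * (-3.230280 - -4.54) = 2.619440, which rounds to 2.6194.

2.6194


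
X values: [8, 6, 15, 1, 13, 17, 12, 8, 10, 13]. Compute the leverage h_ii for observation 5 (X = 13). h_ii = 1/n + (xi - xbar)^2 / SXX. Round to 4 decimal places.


Compute xbar = 10.3000 with n = 10 observations.
SXX = 200.1000.
Leverage = 1/10 + (13 - 10.3000)^2/200.1000 = 0.1364.

0.1364


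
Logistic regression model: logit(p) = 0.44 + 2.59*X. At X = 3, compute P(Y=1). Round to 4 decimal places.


z = 0.44 + 2.59 * 3 = 8.2100.
Sigmoid: P = 1 / (1 + exp(-8.2100)) = 0.9997.

0.9997


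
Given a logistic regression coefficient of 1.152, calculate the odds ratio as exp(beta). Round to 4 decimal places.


exp(1.152) = 3.1645.
So the odds ratio is 3.1645.

3.1645


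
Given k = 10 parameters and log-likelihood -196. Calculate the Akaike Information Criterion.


AIC = 2k - 2*loglik = 2(10) - 2(-196).
= 20 + 392 = 412.

412


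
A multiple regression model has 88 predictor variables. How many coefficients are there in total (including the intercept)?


Including the intercept, the model has 88 predictor coefficients + 1 intercept.
Total = 89.

89


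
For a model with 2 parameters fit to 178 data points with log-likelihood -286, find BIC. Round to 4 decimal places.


k * ln(n) = 2 * ln(178) = 2 * 5.181784 = 10.363568.
-2 * loglik = -2 * (-286) = 572.
BIC = 10.363568 + 572 = 582.363568, which rounds to 582.3636.

582.3636


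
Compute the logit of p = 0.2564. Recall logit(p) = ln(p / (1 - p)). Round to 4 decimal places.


1 - p = 0.7436.
p/(1-p) = 0.3448.
logit = ln(0.3448) = -1.0648.

-1.0648


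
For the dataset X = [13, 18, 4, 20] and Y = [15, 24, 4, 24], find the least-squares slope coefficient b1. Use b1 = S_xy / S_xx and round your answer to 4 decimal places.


Calculate xbar = 13.7500, ybar = 16.7500.
S_xx = 152.7500, S_xy = 201.7500.
Using b1 = S_xy / S_xx = 201.7500 / 152.7500, we get b1 = 1.3208.

1.3208


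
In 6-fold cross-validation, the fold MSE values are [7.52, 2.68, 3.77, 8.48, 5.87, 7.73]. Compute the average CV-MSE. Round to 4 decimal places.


Add all fold MSEs: 36.0500.
Divide by k = 6: 36.0500/6 = 6.0083.

6.0083


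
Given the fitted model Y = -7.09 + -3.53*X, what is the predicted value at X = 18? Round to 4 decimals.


Predicted value:
Y = -7.09 + (-3.53)(18) = -7.09 + -63.5400 = -70.6300.

-70.6300


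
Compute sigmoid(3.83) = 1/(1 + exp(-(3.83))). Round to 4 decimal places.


First, exp(-3.8300) = 0.0217.
Then sigma(z) = 1/(1 + 0.0217) = 0.9788.

0.9788


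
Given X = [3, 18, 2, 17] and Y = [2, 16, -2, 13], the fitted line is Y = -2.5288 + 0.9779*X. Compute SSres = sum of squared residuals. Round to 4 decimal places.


For each point, residual = actual - predicted.
Residuals: [1.5951, 0.9266, -1.4270, -1.0955].
Sum of squared residuals = 6.6394.

6.6394


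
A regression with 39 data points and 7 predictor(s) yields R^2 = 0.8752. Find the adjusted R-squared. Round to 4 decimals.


Adjusted R^2 = 1 - (1 - R^2) * (n-1)/(n-p-1).
(1 - R^2) = 0.1248.
(n-1)/(n-p-1) = 38/31.
(1 - R^2) * (n-1) = 0.1248 * 38 = 4.7424.
Divide by (n-p-1): 4.7424 / 31 = 0.1530.
Adj R^2 = 1 - 0.1530 = 0.8470.

0.8470


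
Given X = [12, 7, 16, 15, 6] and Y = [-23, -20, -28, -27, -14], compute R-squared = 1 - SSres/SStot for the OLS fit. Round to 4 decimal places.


Fit the OLS line: b0 = -9.0628, b1 = -1.1908.
SSres = 11.7850.
SStot = 129.2000.
R^2 = 1 - 11.7850/129.2000 = 0.9088.

0.9088


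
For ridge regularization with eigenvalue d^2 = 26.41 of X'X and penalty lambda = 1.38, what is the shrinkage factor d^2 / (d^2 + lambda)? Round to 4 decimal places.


Compute the denominator: 26.41 + 1.38 = 27.7900.
Shrinkage factor = 26.41 / 27.7900 = 0.9503.

0.9503


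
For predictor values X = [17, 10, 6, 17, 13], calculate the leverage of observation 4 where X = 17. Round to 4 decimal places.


Mean of X: xbar = 12.6000.
SXX = 89.2000.
For X = 17: h = 1/5 + (17 - 12.6000)^2/89.2000 = 0.4170.

0.4170


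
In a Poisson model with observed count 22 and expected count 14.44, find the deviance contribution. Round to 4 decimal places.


Compute y*ln(y/mu) = 22*ln(22/14.44) = 22*0.421040 = 9.262880.
y - mu = 7.56.
D = 2*(9.262880 - (7.56)) = 3.405760, which rounds to 3.4058.

3.4058


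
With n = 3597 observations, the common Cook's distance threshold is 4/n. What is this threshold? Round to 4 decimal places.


Cook's distance cutoff = 4/n = 4/3597.
= 0.0011.

0.0011


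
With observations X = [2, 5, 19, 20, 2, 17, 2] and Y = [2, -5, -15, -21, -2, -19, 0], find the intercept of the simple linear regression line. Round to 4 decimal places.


The slope is b1 = -1.0740.
Sample means are xbar = 9.5714 and ybar = -8.5714.
Intercept: b0 = -8.5714 - (-1.0740)(9.5714) = 1.7087.

1.7087


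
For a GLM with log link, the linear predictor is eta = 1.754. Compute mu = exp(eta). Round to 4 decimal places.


mu = exp(eta) = exp(1.754).
= 5.7777.

5.7777


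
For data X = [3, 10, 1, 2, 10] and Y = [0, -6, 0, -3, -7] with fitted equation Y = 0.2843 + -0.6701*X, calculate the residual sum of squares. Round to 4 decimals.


For each point, residual = actual - predicted.
Residuals: [1.7260, 0.4167, 0.3858, -1.9441, -0.5833].
Sum of squared residuals = 7.4213.

7.4213


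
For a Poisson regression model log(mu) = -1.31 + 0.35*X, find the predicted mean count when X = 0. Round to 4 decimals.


Compute eta = -1.31 + 0.35 * 0 = -1.3100.
Apply inverse link: mu = e^-1.3100 = 0.2698.

0.2698


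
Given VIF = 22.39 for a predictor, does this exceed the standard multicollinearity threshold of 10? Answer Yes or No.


Compare VIF = 22.39 to the threshold of 10.
22.39 >= 10, so the answer is Yes.

Yes


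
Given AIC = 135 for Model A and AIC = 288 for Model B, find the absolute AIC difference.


|AIC_A - AIC_B| = |135 - 288| = 153.
Model A is preferred (lower AIC).

153


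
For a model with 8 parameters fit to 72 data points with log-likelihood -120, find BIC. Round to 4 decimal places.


Compute k*ln(n) = 8*ln(72) = 8*4.276666 = 34.213328.
Then -2*loglik = 240.
BIC = 34.213328 + 240 = 274.213328, which rounds to 274.2133.

274.2133


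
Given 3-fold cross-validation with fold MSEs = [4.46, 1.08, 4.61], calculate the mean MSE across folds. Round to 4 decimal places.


Total MSE across folds = 10.1500.
CV-MSE = 10.1500/3 = 3.3833.

3.3833


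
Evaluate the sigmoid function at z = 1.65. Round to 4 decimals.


Compute exp(-1.6500) = 0.1920.
Sigmoid = 1 / (1 + 0.1920) = 1 / 1.1920 = 0.8389.

0.8389


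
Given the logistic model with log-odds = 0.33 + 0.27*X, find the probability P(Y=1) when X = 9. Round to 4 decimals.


Linear predictor: z = 0.33 + 0.27 * 9 = 2.7600.
P = 1/(1 + exp(-2.7600)) = 1/(1 + 0.0633) = 0.9405.

0.9405


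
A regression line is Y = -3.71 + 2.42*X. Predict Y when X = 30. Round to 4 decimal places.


Substitute X = 30 into the equation:
Y = -3.71 + 2.42 * 30 = -3.71 + 72.6000 = 68.8900.

68.8900


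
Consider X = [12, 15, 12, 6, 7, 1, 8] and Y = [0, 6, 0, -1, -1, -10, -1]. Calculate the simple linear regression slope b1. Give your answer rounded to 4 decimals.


The sample means are xbar = 8.7143 and ybar = -1.0000.
Compute S_xx = 131.4286 and S_xy = 120.0000.
Slope b1 = S_xy / S_xx = 120.0000 / 131.4286 = 0.9130.

0.9130


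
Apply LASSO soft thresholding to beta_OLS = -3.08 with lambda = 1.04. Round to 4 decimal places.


Check: |-3.08| = 3.08 vs lambda = 1.04.
Since |beta| > lambda, coefficient = sign(beta)*(|beta| - lambda) = -2.0400.
Soft-thresholded coefficient = -2.0400.

-2.0400


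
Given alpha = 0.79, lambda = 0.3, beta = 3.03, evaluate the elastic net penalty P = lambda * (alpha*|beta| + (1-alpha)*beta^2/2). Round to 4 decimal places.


L1 component = 0.79 * |3.03| = 2.3937.
L2 component = 0.21 * 3.03^2 / 2 = 0.9640.
Penalty = 0.3 * (2.3937 + 0.9640) = 0.3 * 3.3577 = 1.0073.

1.0073


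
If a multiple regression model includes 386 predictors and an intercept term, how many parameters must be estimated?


Each predictor gets one coefficient, plus one intercept.
Total parameters = 386 + 1 = 387.

387


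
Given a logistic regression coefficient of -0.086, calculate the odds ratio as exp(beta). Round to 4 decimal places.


The odds ratio is computed as:
OR = e^(-0.086) = 0.9176.

0.9176


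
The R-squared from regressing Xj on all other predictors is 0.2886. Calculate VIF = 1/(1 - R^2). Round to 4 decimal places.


VIF = 1 / (1 - 0.2886).
= 1 / 0.7114 = 1.4057.

1.4057


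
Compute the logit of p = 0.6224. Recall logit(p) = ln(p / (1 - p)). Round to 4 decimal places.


1 - p = 0.3776.
p/(1-p) = 1.6483.
logit = ln(1.6483) = 0.4997.

0.4997


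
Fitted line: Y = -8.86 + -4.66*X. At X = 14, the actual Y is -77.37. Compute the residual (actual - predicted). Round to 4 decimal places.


Compute yhat = -8.86 + (-4.66)(14) = -74.1000.
Residual = actual - predicted = -77.37 - -74.1000 = -3.2700.

-3.2700


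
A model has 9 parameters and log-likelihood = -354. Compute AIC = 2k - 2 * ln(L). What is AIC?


AIC = 2*9 - 2*(-354).
= 18 + 708 = 726.

726


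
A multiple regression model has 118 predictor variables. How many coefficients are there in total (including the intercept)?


Including the intercept, the model has 118 predictor coefficients + 1 intercept.
Total = 119.

119


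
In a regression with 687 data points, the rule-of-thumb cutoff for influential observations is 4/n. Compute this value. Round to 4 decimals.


Using the rule of thumb:
Threshold = 4 / 687 = 0.0058.

0.0058


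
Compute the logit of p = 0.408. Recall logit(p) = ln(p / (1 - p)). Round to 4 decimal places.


1 - p = 0.592.
p/(1-p) = 0.6892.
logit = ln(0.6892) = -0.3722.

-0.3722


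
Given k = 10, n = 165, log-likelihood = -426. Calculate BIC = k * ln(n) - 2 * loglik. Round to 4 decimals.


k * ln(n) = 10 * ln(165) = 10 * 5.105945 = 51.059450.
-2 * loglik = -2 * (-426) = 852.
BIC = 51.059450 + 852 = 903.059450, which rounds to 903.0595.

903.0595


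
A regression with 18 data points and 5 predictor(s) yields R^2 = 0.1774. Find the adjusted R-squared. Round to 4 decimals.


Using the formula:
(1 - 0.1774) = 0.8226.
Multiply by 17/12: 0.8226 * 17 = 13.9842, then 13.9842 / 12 = 1.1654.
Adj R^2 = 1 - 1.1654 = -0.1654.

-0.1654


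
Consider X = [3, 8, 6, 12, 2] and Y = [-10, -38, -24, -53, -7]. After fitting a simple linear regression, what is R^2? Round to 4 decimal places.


The fitted line is Y = 3.2222 + -4.7778*X.
SSres = 14.0000, SStot = 1493.2000.
R^2 = 1 - SSres/SStot = 0.9906.

0.9906


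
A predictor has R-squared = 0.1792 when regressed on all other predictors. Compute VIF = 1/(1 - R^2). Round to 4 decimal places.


Denominator: 1 - 0.1792 = 0.8208.
VIF = 1 / 0.8208 = 1.2183.

1.2183


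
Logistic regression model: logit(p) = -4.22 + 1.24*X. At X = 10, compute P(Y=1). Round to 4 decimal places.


Linear predictor: z = -4.22 + 1.24 * 10 = 8.1800.
P = 1/(1 + exp(-8.1800)) = 1/(1 + 0.0003) = 0.9997.

0.9997


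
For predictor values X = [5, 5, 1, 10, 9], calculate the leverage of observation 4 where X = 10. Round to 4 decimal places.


Compute xbar = 6.0000 with n = 5 observations.
SXX = 52.0000.
Leverage = 1/5 + (10 - 6.0000)^2/52.0000 = 0.5077.

0.5077


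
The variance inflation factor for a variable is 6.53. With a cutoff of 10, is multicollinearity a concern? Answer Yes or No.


Check: VIF = 6.53 vs threshold = 10.
Since 6.53 < 10, the answer is No.

No


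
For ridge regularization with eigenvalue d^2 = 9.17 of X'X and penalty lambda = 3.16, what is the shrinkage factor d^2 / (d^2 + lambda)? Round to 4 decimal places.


Denominator = d^2 + lambda = 9.17 + 3.16 = 12.3300.
Shrinkage = 9.17 / 12.3300 = 0.7437.

0.7437


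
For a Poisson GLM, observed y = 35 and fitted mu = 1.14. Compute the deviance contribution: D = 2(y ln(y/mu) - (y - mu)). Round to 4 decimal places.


Compute y*ln(y/mu) = 35*ln(35/1.14) = 35*3.424320 = 119.851200.
y - mu = 33.86.
D = 2*(119.851200 - (33.86)) = 171.982400, which rounds to 171.9824.

171.9824


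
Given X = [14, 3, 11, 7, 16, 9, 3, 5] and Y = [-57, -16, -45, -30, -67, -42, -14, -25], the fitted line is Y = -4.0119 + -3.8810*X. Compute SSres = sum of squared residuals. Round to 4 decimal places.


For each point, residual = actual - predicted.
Residuals: [1.3459, -0.3451, 1.7029, 1.1789, -0.8921, -3.0591, 1.6549, -1.5831].
Sum of squared residuals = 21.6190.

21.6190


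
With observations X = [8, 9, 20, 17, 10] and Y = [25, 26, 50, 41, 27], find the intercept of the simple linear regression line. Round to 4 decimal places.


First find the slope: b1 = 2.0714.
Means: xbar = 12.8000, ybar = 33.8000.
b0 = ybar - b1 * xbar = 33.8000 - 2.0714 * 12.8000 = 7.2857.

7.2857


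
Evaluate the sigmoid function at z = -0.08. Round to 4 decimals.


First, exp(0.0800) = 1.0833.
Then sigma(z) = 1/(1 + 1.0833) = 0.4800.

0.4800


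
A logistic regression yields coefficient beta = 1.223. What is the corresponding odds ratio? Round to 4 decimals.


The odds ratio is computed as:
OR = e^(1.223) = 3.3974.

3.3974


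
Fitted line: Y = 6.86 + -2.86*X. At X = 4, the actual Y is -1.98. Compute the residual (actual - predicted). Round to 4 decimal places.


Fitted value at X = 4 is yhat = 6.86 + -2.86*4 = -4.5800.
Residual = -1.98 - -4.5800 = 2.6000.

2.6000


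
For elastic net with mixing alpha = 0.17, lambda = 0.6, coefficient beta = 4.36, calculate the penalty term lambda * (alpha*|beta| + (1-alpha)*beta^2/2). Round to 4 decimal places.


alpha * |beta| = 0.17 * 4.36 = 0.7412.
(1-alpha) * beta^2/2 = 0.83 * 19.0096/2 = 7.8890.
Total = 0.6 * (0.7412 + 7.8890) = 5.1781.

5.1781


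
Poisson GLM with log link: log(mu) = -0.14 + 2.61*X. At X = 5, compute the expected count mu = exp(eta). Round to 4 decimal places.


eta = -0.14 + 2.61 * 5 = 12.9100.
mu = exp(12.9100) = 404335.3957.

404335.3957


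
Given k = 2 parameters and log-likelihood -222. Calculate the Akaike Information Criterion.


Compute:
2k = 2*2 = 4.
-2*loglik = -2*(-222) = 444.
AIC = 4 + 444 = 448.

448


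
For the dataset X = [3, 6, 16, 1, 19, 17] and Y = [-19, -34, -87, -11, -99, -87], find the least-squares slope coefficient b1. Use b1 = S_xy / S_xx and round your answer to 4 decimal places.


The sample means are xbar = 10.3333 and ybar = -56.1667.
Compute S_xx = 311.3333 and S_xy = -1541.6667.
Slope b1 = S_xy / S_xx = -1541.6667 / 311.3333 = -4.9518.

-4.9518


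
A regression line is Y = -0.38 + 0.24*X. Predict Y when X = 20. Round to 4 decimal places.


Plug X = 20 into Y = -0.38 + 0.24*X:
Y = -0.38 + 4.8000 = 4.4200.

4.4200


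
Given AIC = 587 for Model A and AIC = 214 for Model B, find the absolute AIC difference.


|AIC_A - AIC_B| = |587 - 214| = 373.
Model B is preferred (lower AIC).

373
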